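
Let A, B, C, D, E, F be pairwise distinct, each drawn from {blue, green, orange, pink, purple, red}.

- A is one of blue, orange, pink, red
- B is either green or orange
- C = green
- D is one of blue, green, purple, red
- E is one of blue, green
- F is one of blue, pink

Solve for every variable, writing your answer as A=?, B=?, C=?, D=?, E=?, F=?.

A=red, B=orange, C=green, D=purple, E=blue, F=pink

C has just one choice, so C = green. Strike green from B, D, E.
That leaves E = blue. Remove blue from A, D, F.
F has just one choice, so F = pink. So A can't be pink.
B's domain is down to {orange}, so B = orange. So A can't be orange.
A's domain is down to {red}, so A = red. So D can't be red.
D's domain is down to {purple}, so D = purple.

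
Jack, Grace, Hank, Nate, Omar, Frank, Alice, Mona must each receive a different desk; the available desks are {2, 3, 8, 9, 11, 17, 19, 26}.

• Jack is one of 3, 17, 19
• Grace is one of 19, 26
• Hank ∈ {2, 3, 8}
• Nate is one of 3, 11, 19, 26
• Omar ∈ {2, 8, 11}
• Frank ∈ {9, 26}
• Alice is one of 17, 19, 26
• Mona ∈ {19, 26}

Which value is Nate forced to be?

The 8 variables together cover exactly {2, 3, 8, 9, 11, 17, 19, 26} — 8 values for 8 variables — and 9 appears only in Frank's list, so Frank = 9.
Grace and Mona share exactly the 2 values {19, 26}; by pigeonhole those values go to them, so strike 19, 26 from Jack, Nate, Alice.
That leaves Alice = 17. Eliminate 17 elsewhere: Jack.
Jack must be 3 (only option left). Strike 3 from Hank, Nate.
So Nate = 11.

11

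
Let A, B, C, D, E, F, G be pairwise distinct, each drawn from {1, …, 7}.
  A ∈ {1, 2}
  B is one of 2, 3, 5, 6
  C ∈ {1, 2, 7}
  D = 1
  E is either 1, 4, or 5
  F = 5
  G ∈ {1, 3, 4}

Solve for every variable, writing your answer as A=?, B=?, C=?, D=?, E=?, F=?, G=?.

D has just one choice, so D = 1. Remove 1 from A, C, E, G.
F must be 5 (only option left). Eliminate 5 elsewhere: B, E.
A must be 2 (only option left). Remove 2 from B, C.
C's domain is down to {7}, so C = 7.
E's domain is down to {4}, so E = 4. Remove 4 from G.
G must be 3 (only option left). Strike 3 from B.
B's domain is down to {6}, so B = 6.

A=2, B=6, C=7, D=1, E=4, F=5, G=3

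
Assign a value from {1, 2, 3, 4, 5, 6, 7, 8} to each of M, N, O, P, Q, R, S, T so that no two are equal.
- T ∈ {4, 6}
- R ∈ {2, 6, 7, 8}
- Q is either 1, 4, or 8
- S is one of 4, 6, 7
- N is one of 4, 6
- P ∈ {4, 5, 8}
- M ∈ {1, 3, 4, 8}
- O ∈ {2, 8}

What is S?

7

The 8 variables draw from only 8 values {1, 2, 3, 4, 5, 6, 7, 8}, so each is used; only M can be 3, hence M = 3.
Among the 7 still-open variables, 1 fits only Q (and all 7 values in {1, 2, 4, 5, 6, 7, 8} must be used), so Q = 1.
Among the 6 still-open variables, 5 fits only P (and all 6 values in {2, 4, 5, 6, 7, 8} must be used), so P = 5.
The 2 variables N and T are confined to {4, 6}, which locks those values in; drop them from R, S.
So S = 7.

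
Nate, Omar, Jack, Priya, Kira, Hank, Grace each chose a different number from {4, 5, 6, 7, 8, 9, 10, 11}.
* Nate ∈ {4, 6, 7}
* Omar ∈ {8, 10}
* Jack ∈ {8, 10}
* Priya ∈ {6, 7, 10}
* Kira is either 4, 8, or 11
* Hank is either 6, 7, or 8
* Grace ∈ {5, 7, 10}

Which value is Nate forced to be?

4

The 7 variables together cover exactly {4, 5, 6, 7, 8, 10, 11} — 7 values for 7 variables — and 5 appears only in Grace's list, so Grace = 5.
Among the 6 still-open variables, 11 fits only Kira (and all 6 values in {4, 6, 7, 8, 10, 11} must be used), so Kira = 11.
The 5 still-open variables draw from only 5 values {4, 6, 7, 8, 10}, so each is used; only Nate can be 4, hence Nate = 4.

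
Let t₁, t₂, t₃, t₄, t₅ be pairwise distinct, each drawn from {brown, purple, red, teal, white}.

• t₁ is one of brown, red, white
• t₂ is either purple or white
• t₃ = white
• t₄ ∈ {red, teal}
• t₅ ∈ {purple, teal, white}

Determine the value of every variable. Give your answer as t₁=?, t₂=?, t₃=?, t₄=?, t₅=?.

t₁=brown, t₂=purple, t₃=white, t₄=red, t₅=teal

t₃'s domain is down to {white}, so t₃ = white. Eliminate white elsewhere: t₁, t₂, t₅.
t₂'s domain is down to {purple}, so t₂ = purple. So t₅ can't be purple.
t₅ has just one choice, so t₅ = teal. Remove teal from t₄.
t₄'s domain is down to {red}, so t₄ = red. Eliminate red elsewhere: t₁.
t₁ must be brown (only option left).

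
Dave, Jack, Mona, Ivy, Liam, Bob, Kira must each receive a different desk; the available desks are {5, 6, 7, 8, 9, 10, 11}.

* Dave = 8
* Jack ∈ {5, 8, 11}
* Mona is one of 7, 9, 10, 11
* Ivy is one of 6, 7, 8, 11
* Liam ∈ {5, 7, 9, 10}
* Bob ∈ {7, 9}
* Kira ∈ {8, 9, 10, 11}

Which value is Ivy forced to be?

6

Dave's domain is down to {8}, so Dave = 8. Remove 8 from Jack, Ivy, Kira.
The 6 still-open variables draw from only 6 values {5, 6, 7, 9, 10, 11}, so each is used; only Ivy can be 6, hence Ivy = 6.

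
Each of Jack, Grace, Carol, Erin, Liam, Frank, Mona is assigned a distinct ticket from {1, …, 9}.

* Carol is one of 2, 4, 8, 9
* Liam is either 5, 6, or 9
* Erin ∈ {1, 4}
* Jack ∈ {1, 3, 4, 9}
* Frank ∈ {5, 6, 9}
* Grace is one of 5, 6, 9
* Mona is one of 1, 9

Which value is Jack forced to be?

3

Grace, Liam, Frank share exactly the 3 values {5, 6, 9}; by pigeonhole those values go to them, so strike 5, 6, 9 from Jack, Carol, Mona.
Mona has just one choice, so Mona = 1. Remove 1 from Jack, Erin.
Erin has just one choice, so Erin = 4. Strike 4 from Jack, Carol.
So Jack = 3.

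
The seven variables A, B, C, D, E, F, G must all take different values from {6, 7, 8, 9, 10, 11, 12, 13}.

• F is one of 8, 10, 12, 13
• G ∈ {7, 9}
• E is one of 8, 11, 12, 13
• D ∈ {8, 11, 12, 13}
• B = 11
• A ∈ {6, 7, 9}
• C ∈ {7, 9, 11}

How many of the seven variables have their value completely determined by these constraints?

2

B's domain is down to {11}, so B = 11. So C, D, E can't be 11.
C and G share exactly the 2 values {7, 9}; by pigeonhole those values go to them, so strike 7, 9 from A.
A has just one choice, so A = 6.
Determined: A=6, B=11. The other variables each still have more than one consistent value. That makes 2.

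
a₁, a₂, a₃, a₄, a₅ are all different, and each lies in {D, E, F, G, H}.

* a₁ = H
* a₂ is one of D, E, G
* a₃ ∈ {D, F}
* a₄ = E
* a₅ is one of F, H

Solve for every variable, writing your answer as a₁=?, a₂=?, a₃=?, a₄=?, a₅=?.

a₁=H, a₂=G, a₃=D, a₄=E, a₅=F

a₁ has just one choice, so a₁ = H. Remove H from a₅.
That leaves a₄ = E. So a₂ can't be E.
a₅ must be F (only option left). Strike F from a₃.
a₃ must be D (only option left). Remove D from a₂.
a₂ must be G (only option left).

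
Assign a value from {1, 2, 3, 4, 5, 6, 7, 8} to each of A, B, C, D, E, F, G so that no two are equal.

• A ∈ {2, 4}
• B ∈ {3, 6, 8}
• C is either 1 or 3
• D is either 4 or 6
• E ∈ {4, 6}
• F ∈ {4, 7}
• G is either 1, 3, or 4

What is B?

8

Among the 7 variables, 2 fits only A (and all 7 values in {1, 2, 3, 4, 6, 7, 8} must be used), so A = 2.
The 6 still-open variables draw from only 6 values {1, 3, 4, 6, 7, 8}, so each is used; only F can be 7, hence F = 7.
Among the 5 still-open variables, 8 fits only B (and all 5 values in {1, 3, 4, 6, 8} must be used), so B = 8.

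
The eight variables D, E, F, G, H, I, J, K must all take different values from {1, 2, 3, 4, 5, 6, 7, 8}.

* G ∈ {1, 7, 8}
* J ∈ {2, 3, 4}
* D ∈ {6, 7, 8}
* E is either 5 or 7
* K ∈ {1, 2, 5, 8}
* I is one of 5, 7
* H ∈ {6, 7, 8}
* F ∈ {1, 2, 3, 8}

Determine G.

1

The 8 variables together cover exactly {1, 2, 3, 4, 5, 6, 7, 8} — 8 values for 8 variables — and 4 appears only in J's list, so J = 4.
The 7 still-open variables draw from only 7 values {1, 2, 3, 5, 6, 7, 8}, so each is used; only F can be 3, hence F = 3.
The 6 still-open variables draw from only 6 values {1, 2, 5, 6, 7, 8}, so each is used; only K can be 2, hence K = 2.
Among the 5 still-open variables, 1 fits only G (and all 5 values in {1, 5, 6, 7, 8} must be used), so G = 1.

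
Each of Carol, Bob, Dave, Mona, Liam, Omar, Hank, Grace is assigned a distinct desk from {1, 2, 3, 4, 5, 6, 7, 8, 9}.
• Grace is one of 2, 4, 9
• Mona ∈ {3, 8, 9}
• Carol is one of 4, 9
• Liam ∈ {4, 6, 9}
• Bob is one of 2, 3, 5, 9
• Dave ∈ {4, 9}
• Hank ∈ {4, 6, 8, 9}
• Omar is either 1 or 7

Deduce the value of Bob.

5

Carol and Dave share exactly the 2 values {4, 9}; by pigeonhole those values go to them, so strike 4, 9 from Bob, Mona, Liam, Hank, Grace.
Liam has just one choice, so Liam = 6. Eliminate 6 elsewhere: Hank.
Hank's domain is down to {8}, so Hank = 8. Strike 8 from Mona.
Grace has just one choice, so Grace = 2. Strike 2 from Bob.
Mona must be 3 (only option left). Eliminate 3 elsewhere: Bob.
So Bob = 5.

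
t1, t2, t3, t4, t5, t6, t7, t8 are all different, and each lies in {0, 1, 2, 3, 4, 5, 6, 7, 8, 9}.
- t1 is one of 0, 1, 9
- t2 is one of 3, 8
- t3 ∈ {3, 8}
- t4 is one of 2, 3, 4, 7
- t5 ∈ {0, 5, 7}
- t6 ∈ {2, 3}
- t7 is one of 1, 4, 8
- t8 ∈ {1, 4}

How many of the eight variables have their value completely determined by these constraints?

t2 and t3 share exactly the 2 values {3, 8}; by pigeonhole those values go to them, so strike 3, 8 from t4, t6, t7.
t6 has just one choice, so t6 = 2. Strike 2 from t4.
t7 and t8 share exactly the 2 values {1, 4}; by pigeonhole those values go to them, so strike 1, 4 from t1, t4.
That leaves t4 = 7. So t5 can't be 7.
Determined: t4=7, t6=2. The other variables each still have more than one consistent value. That makes 2.

2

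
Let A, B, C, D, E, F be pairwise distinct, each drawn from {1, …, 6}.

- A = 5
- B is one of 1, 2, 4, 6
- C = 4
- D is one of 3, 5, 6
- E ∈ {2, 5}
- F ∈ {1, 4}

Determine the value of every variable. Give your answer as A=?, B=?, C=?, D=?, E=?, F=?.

A's domain is down to {5}, so A = 5. So D, E can't be 5.
C's domain is down to {4}, so C = 4. Remove 4 from B, F.
E's domain is down to {2}, so E = 2. So B can't be 2.
That leaves F = 1. Remove 1 from B.
B has just one choice, so B = 6. Strike 6 from D.
D must be 3 (only option left).

A=5, B=6, C=4, D=3, E=2, F=1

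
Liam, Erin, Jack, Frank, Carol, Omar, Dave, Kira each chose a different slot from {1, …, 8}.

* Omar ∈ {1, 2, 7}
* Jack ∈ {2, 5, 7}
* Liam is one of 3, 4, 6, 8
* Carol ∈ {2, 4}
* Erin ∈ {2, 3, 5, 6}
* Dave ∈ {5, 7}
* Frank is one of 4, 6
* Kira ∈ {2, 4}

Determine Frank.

The 8 variables together cover exactly {1, 2, 3, 4, 5, 6, 7, 8} — 8 values for 8 variables — and 1 appears only in Omar's list, so Omar = 1.
Among the 7 still-open variables, 8 fits only Liam (and all 7 values in {2, 3, 4, 5, 6, 7, 8} must be used), so Liam = 8.
Among the 6 still-open variables, 3 fits only Erin (and all 6 values in {2, 3, 4, 5, 6, 7} must be used), so Erin = 3.
The 5 still-open variables together cover exactly {2, 4, 5, 6, 7} — 5 values for 5 variables — and 6 appears only in Frank's list, so Frank = 6.

6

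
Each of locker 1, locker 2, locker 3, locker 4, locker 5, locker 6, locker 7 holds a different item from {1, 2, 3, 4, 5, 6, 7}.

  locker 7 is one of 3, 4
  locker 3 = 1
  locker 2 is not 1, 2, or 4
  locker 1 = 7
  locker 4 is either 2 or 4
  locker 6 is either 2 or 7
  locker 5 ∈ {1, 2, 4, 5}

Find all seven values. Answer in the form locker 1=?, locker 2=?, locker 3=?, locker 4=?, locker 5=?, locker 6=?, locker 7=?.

locker 1=7, locker 2=6, locker 3=1, locker 4=4, locker 5=5, locker 6=2, locker 7=3

locker 1 has just one choice, so locker 1 = 7. So locker 2, locker 6 can't be 7.
locker 3 must be 1 (only option left). Eliminate 1 elsewhere: locker 5.
locker 6's domain is down to {2}, so locker 6 = 2. So locker 4, locker 5 can't be 2.
locker 4's domain is down to {4}, so locker 4 = 4. So locker 5, locker 7 can't be 4.
That leaves locker 5 = 5. Remove 5 from locker 2.
locker 7 must be 3 (only option left). Strike 3 from locker 2.
locker 2 must be 6 (only option left).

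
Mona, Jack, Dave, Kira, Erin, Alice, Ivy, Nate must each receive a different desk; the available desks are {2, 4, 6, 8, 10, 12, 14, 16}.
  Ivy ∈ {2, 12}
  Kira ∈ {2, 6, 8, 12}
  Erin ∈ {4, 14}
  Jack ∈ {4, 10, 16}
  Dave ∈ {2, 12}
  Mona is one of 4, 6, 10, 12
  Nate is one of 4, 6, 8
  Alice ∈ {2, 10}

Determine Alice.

Among the 8 variables, 14 fits only Erin (and all 8 values in {2, 4, 6, 8, 10, 12, 14, 16} must be used), so Erin = 14.
The 7 still-open variables together cover exactly {2, 4, 6, 8, 10, 12, 16} — 7 values for 7 variables — and 16 appears only in Jack's list, so Jack = 16.
Dave and Ivy share exactly the 2 values {2, 12}; by pigeonhole those values go to them, so strike 2, 12 from Mona, Kira, Alice.
So Alice = 10.

10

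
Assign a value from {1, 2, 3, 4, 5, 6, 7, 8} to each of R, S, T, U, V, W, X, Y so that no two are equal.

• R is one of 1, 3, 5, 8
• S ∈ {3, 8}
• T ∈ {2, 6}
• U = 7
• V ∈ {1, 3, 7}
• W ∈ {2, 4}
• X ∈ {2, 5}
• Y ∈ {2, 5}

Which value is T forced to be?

U has just one choice, so U = 7. Remove 7 from V.
Among the 7 still-open variables, 4 fits only W (and all 7 values in {1, 2, 3, 4, 5, 6, 8} must be used), so W = 4.
The 6 still-open variables together cover exactly {1, 2, 3, 5, 6, 8} — 6 values for 6 variables — and 6 appears only in T's list, so T = 6.

6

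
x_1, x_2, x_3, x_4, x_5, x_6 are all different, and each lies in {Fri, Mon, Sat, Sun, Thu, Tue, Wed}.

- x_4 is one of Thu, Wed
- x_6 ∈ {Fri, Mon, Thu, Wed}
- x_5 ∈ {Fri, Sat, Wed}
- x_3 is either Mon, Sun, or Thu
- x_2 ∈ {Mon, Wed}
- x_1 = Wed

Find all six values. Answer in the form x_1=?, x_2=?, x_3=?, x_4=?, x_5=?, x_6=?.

x_1 must be Wed (only option left). So x_2, x_4, x_5, x_6 can't be Wed.
That leaves x_2 = Mon. Strike Mon from x_3, x_6.
x_4 must be Thu (only option left). So x_3, x_6 can't be Thu.
That leaves x_6 = Fri. Eliminate Fri elsewhere: x_5.
x_3 must be Sun (only option left).
x_5 has just one choice, so x_5 = Sat.

x_1=Wed, x_2=Mon, x_3=Sun, x_4=Thu, x_5=Sat, x_6=Fri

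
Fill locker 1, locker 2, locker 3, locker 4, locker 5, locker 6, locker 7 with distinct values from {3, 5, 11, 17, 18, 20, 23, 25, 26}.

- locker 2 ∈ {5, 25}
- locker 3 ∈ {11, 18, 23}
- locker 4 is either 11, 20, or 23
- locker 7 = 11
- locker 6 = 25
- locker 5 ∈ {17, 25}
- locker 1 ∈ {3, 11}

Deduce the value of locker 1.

locker 6 must be 25 (only option left). Remove 25 from locker 2, locker 5.
locker 7 has just one choice, so locker 7 = 11. Eliminate 11 elsewhere: locker 1, locker 3, locker 4.
So locker 1 = 3.

3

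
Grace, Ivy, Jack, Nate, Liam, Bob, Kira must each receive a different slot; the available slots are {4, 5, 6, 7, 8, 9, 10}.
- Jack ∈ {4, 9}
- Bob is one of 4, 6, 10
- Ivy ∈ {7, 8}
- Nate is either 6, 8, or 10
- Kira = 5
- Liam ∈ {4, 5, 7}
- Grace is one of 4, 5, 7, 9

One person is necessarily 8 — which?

Kira has just one choice, so Kira = 5. Strike 5 from Grace, Liam.
The 3 variables Grace, Jack, Liam are confined to {4, 7, 9}, which locks those values in; drop them from Ivy, Bob.
So 8 goes to Ivy.

Ivy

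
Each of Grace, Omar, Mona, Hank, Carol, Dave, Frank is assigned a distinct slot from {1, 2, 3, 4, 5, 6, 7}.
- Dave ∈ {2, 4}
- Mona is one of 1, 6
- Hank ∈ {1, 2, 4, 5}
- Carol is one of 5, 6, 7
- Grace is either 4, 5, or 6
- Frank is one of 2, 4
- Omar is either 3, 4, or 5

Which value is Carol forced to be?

7

The 7 variables draw from only 7 values {1, 2, 3, 4, 5, 6, 7}, so each is used; only Omar can be 3, hence Omar = 3.
Among the 6 still-open variables, 7 fits only Carol (and all 6 values in {1, 2, 4, 5, 6, 7} must be used), so Carol = 7.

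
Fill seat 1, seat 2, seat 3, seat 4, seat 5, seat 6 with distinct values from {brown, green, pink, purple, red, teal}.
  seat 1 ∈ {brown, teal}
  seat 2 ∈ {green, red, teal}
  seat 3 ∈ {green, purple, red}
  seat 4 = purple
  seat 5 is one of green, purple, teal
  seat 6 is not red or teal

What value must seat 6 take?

pink

seat 4's domain is down to {purple}, so seat 4 = purple. Strike purple from seat 3, seat 5, seat 6.
The 5 still-open variables draw from only 5 values {brown, green, pink, red, teal}, so each is used; only seat 6 can be pink, hence seat 6 = pink.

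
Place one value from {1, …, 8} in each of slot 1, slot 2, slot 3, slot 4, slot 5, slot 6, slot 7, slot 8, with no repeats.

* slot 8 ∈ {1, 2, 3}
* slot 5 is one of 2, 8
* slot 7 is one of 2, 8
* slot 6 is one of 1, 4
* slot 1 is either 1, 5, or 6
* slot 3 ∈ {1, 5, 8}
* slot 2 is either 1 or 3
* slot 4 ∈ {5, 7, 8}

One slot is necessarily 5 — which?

The 8 variables draw from only 8 values {1, 2, 3, 4, 5, 6, 7, 8}, so each is used; only slot 6 can be 4, hence slot 6 = 4.
The 7 still-open variables draw from only 7 values {1, 2, 3, 5, 6, 7, 8}, so each is used; only slot 1 can be 6, hence slot 1 = 6.
The 6 still-open variables draw from only 6 values {1, 2, 3, 5, 7, 8}, so each is used; only slot 4 can be 7, hence slot 4 = 7.
The 5 still-open variables draw from only 5 values {1, 2, 3, 5, 8}, so each is used; only slot 3 can be 5, hence slot 3 = 5.

slot 3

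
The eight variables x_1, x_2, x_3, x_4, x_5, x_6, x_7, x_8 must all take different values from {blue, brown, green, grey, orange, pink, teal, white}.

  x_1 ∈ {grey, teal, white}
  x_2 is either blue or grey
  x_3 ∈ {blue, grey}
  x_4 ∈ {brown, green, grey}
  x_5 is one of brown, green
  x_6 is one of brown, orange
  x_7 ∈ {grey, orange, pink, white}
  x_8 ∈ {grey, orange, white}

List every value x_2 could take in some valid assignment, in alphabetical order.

blue, grey

Among the 8 variables, pink fits only x_7 (and all 8 values in {blue, brown, green, grey, orange, pink, teal, white} must be used), so x_7 = pink.
Among the 7 still-open variables, teal fits only x_1 (and all 7 values in {blue, brown, green, grey, orange, teal, white} must be used), so x_1 = teal.
The 6 still-open variables draw from only 6 values {blue, brown, green, grey, orange, white}, so each is used; only x_8 can be white, hence x_8 = white.
Among the 5 still-open variables, orange fits only x_6 (and all 5 values in {blue, brown, green, grey, orange} must be used), so x_6 = orange.
x_2 and x_3 between them cover only {blue, grey} — a naked pair. Remove those values from x_4.
No further eliminations apply; x_2 can still be any of blue, grey.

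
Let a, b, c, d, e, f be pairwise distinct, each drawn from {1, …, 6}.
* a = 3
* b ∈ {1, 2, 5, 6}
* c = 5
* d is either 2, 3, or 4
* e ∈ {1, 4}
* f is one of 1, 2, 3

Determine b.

a must be 3 (only option left). So d, f can't be 3.
c's domain is down to {5}, so c = 5. Eliminate 5 elsewhere: b.
The 4 still-open variables draw from only 4 values {1, 2, 4, 6}, so each is used; only b can be 6, hence b = 6.

6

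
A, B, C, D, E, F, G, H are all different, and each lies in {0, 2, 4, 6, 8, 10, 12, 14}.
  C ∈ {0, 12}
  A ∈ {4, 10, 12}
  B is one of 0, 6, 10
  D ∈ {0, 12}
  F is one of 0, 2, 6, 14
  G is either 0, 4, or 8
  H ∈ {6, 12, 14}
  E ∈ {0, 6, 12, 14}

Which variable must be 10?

The 8 variables together cover exactly {0, 2, 4, 6, 8, 10, 12, 14} — 8 values for 8 variables — and 2 appears only in F's list, so F = 2.
The 7 still-open variables draw from only 7 values {0, 4, 6, 8, 10, 12, 14}, so each is used; only G can be 8, hence G = 8.
The 6 still-open variables draw from only 6 values {0, 4, 6, 10, 12, 14}, so each is used; only A can be 4, hence A = 4.
The 5 still-open variables draw from only 5 values {0, 6, 10, 12, 14}, so each is used; only B can be 10, hence B = 10.

B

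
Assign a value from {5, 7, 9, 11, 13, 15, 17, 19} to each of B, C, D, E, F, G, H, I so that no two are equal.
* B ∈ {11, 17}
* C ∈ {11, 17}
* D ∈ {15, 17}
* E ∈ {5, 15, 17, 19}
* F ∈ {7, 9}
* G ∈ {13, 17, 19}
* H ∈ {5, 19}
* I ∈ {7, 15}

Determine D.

The 8 variables draw from only 8 values {5, 7, 9, 11, 13, 15, 17, 19}, so each is used; only F can be 9, hence F = 9.
The 7 still-open variables together cover exactly {5, 7, 11, 13, 15, 17, 19} — 7 values for 7 variables — and 7 appears only in I's list, so I = 7.
The 6 still-open variables together cover exactly {5, 11, 13, 15, 17, 19} — 6 values for 6 variables — and 13 appears only in G's list, so G = 13.
The 2 variables B and C are confined to {11, 17}, which locks those values in; drop them from D, E.
So D = 15.

15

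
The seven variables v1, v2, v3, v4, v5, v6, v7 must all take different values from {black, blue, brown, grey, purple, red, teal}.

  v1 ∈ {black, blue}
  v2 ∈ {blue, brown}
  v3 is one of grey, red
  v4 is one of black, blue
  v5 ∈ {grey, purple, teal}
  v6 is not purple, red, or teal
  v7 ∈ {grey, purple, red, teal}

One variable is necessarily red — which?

v3

v1 and v4 between them cover only {black, blue} — a naked pair. Remove those values from v2, v6.
v2 must be brown (only option left). So v6 can't be brown.
That leaves v6 = grey. Strike grey from v3, v5, v7.
So red goes to v3.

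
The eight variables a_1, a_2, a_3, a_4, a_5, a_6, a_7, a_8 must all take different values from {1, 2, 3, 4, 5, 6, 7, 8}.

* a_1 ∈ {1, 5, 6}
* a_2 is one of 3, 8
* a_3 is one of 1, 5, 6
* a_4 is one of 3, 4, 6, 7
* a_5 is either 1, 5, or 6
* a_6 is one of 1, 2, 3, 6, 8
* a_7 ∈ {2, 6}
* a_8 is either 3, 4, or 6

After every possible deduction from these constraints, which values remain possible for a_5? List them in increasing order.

1, 5, 6

The 8 variables together cover exactly {1, 2, 3, 4, 5, 6, 7, 8} — 8 values for 8 variables — and 7 appears only in a_4's list, so a_4 = 7.
Among the 7 still-open variables, 4 fits only a_8 (and all 7 values in {1, 2, 3, 4, 5, 6, 8} must be used), so a_8 = 4.
a_1, a_3, a_5 share exactly the 3 values {1, 5, 6}; by pigeonhole those values go to them, so strike 1, 5, 6 from a_6, a_7.
That leaves a_7 = 2. Eliminate 2 elsewhere: a_6.
No further eliminations apply; a_5 can still be any of 1, 5, 6.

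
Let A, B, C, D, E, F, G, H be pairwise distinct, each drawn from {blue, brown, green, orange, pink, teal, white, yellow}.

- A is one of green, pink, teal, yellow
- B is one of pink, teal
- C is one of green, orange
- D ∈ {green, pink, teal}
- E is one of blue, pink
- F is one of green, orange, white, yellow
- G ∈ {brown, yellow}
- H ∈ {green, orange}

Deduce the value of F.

The 8 variables together cover exactly {blue, brown, green, orange, pink, teal, white, yellow} — 8 values for 8 variables — and blue appears only in E's list, so E = blue.
The 7 still-open variables draw from only 7 values {brown, green, orange, pink, teal, white, yellow}, so each is used; only G can be brown, hence G = brown.
The 6 still-open variables together cover exactly {green, orange, pink, teal, white, yellow} — 6 values for 6 variables — and white appears only in F's list, so F = white.

white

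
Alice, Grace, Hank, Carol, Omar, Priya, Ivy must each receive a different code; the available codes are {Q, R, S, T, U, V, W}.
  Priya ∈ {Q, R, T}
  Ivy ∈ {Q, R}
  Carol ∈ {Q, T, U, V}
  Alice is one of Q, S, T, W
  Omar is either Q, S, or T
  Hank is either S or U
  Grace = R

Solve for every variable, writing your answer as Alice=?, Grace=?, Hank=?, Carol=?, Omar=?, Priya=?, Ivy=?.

Alice=W, Grace=R, Hank=U, Carol=V, Omar=S, Priya=T, Ivy=Q

Grace's domain is down to {R}, so Grace = R. Eliminate R elsewhere: Priya, Ivy.
That leaves Ivy = Q. So Alice, Carol, Omar, Priya can't be Q.
Priya must be T (only option left). Eliminate T elsewhere: Alice, Carol, Omar.
That leaves Omar = S. Eliminate S elsewhere: Alice, Hank.
Alice has just one choice, so Alice = W.
Hank has just one choice, so Hank = U. Eliminate U elsewhere: Carol.
Carol must be V (only option left).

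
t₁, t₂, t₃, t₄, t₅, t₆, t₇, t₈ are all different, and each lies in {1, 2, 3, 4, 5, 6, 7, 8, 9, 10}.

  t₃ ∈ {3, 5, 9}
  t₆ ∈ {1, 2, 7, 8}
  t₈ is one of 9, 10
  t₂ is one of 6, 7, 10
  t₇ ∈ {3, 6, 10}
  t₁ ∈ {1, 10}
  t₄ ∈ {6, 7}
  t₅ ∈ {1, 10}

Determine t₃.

The 2 variables t₁ and t₅ are confined to {1, 10}, which locks those values in; drop them from t₂, t₆, t₇, t₈.
t₈'s domain is down to {9}, so t₈ = 9. Remove 9 from t₃.
The 2 variables t₂ and t₄ are confined to {6, 7}, which locks those values in; drop them from t₆, t₇.
t₇ has just one choice, so t₇ = 3. So t₃ can't be 3.
So t₃ = 5.

5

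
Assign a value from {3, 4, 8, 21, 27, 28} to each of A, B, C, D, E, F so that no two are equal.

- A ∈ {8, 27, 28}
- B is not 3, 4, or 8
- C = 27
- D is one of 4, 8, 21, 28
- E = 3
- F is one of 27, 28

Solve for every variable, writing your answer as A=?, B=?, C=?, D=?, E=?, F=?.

C's domain is down to {27}, so C = 27. Strike 27 from A, B, F.
E must be 3 (only option left).
F has just one choice, so F = 28. So A, B, D can't be 28.
A's domain is down to {8}, so A = 8. Strike 8 from D.
B must be 21 (only option left). Eliminate 21 elsewhere: D.
D must be 4 (only option left).

A=8, B=21, C=27, D=4, E=3, F=28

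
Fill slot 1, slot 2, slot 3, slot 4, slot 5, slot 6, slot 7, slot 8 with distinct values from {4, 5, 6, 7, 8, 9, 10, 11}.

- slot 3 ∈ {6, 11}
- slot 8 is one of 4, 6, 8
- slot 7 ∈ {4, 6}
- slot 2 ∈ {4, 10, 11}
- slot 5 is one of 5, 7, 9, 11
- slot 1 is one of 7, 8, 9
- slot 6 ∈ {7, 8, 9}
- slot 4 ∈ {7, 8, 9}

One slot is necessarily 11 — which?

slot 3

Among the 8 variables, 5 fits only slot 5 (and all 8 values in {4, 5, 6, 7, 8, 9, 10, 11} must be used), so slot 5 = 5.
The 7 still-open variables together cover exactly {4, 6, 7, 8, 9, 10, 11} — 7 values for 7 variables — and 10 appears only in slot 2's list, so slot 2 = 10.
Among the 6 still-open variables, 11 fits only slot 3 (and all 6 values in {4, 6, 7, 8, 9, 11} must be used), so slot 3 = 11.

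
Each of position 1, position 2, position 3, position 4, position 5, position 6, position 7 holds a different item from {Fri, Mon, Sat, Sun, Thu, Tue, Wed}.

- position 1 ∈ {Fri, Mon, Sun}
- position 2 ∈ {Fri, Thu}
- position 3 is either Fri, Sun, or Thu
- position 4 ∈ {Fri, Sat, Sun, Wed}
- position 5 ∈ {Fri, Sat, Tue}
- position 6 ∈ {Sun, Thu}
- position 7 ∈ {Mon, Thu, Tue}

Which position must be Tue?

The 7 variables together cover exactly {Fri, Mon, Sat, Sun, Thu, Tue, Wed} — 7 values for 7 variables — and Wed appears only in position 4's list, so position 4 = Wed.
The 6 still-open variables together cover exactly {Fri, Mon, Sat, Sun, Thu, Tue} — 6 values for 6 variables — and Sat appears only in position 5's list, so position 5 = Sat.
Among the 5 still-open variables, Tue fits only position 7 (and all 5 values in {Fri, Mon, Sun, Thu, Tue} must be used), so position 7 = Tue.

position 7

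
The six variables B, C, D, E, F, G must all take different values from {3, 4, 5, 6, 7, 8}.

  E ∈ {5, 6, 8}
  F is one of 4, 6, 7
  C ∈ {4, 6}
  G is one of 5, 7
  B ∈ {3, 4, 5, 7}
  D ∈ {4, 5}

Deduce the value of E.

The 6 variables together cover exactly {3, 4, 5, 6, 7, 8} — 6 values for 6 variables — and 3 appears only in B's list, so B = 3.
The 5 still-open variables draw from only 5 values {4, 5, 6, 7, 8}, so each is used; only E can be 8, hence E = 8.

8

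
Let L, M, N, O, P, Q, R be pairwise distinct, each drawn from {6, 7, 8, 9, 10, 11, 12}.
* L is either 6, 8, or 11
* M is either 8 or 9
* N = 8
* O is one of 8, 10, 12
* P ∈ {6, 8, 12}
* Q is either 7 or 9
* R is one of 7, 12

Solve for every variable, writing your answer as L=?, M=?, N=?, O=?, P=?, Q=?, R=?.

N must be 8 (only option left). Remove 8 from L, M, O, P.
M's domain is down to {9}, so M = 9. Strike 9 from Q.
Q must be 7 (only option left). Remove 7 from R.
R's domain is down to {12}, so R = 12. Eliminate 12 elsewhere: O, P.
O's domain is down to {10}, so O = 10.
That leaves P = 6. Eliminate 6 elsewhere: L.
L's domain is down to {11}, so L = 11.

L=11, M=9, N=8, O=10, P=6, Q=7, R=12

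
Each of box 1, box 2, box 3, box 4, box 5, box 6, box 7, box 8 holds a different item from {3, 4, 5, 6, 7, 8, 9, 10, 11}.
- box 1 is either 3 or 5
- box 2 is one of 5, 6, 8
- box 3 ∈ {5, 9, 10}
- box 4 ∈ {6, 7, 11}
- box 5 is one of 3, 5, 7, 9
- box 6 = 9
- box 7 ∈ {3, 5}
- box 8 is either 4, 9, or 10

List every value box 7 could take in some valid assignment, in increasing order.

box 6 must be 9 (only option left). Remove 9 from box 3, box 5, box 8.
The 2 variables box 1 and box 7 are confined to {3, 5}, which locks those values in; drop them from box 2, box 3, box 5.
box 3's domain is down to {10}, so box 3 = 10. Strike 10 from box 8.
That leaves box 5 = 7. Strike 7 from box 4.
That leaves box 8 = 4.
No further eliminations apply; box 7 can still be any of 3, 5.

3, 5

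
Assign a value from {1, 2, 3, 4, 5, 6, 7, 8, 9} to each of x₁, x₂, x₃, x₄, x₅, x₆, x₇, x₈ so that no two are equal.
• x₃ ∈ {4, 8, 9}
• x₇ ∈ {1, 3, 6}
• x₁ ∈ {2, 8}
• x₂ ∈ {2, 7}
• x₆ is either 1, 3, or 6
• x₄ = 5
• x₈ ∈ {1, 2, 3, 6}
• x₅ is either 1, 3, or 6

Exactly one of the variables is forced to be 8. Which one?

x₄ has just one choice, so x₄ = 5.
x₅, x₆, x₇ share exactly the 3 values {1, 3, 6}; by pigeonhole those values go to them, so strike 1, 3, 6 from x₈.
x₈ must be 2 (only option left). Remove 2 from x₁, x₂.
So 8 goes to x₁.

x₁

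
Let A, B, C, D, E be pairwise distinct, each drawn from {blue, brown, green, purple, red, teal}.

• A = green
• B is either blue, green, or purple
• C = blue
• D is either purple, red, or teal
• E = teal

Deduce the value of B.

A's domain is down to {green}, so A = green. Remove green from B.
C must be blue (only option left). Eliminate blue elsewhere: B.
So B = purple.

purple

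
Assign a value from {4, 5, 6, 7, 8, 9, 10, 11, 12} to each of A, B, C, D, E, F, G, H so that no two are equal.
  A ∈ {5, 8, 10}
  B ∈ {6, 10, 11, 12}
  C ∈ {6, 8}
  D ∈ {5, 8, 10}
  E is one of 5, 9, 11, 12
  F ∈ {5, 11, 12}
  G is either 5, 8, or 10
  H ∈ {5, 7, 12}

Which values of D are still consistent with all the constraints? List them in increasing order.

5, 8, 10

Among the 8 variables, 7 fits only H (and all 8 values in {5, 6, 7, 8, 9, 10, 11, 12} must be used), so H = 7.
Among the 7 still-open variables, 9 fits only E (and all 7 values in {5, 6, 8, 9, 10, 11, 12} must be used), so E = 9.
A, D, G between them cover only {5, 8, 10} — a naked triple. Remove those values from B, C, F.
That leaves C = 6. Eliminate 6 elsewhere: B.
No further eliminations apply; D can still be any of 5, 8, 10.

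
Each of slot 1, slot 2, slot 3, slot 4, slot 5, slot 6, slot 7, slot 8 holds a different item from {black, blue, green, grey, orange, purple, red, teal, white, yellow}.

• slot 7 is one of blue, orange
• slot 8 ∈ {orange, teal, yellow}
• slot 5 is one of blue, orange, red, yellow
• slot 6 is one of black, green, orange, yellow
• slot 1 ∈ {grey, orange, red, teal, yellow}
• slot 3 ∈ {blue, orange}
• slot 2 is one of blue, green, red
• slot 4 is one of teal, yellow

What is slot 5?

The 8 variables together cover exactly {black, blue, green, grey, orange, red, teal, yellow} — 8 values for 8 variables — and black appears only in slot 6's list, so slot 6 = black.
The 7 still-open variables together cover exactly {blue, green, grey, orange, red, teal, yellow} — 7 values for 7 variables — and green appears only in slot 2's list, so slot 2 = green.
Among the 6 still-open variables, grey fits only slot 1 (and all 6 values in {blue, grey, orange, red, teal, yellow} must be used), so slot 1 = grey.
The 5 still-open variables together cover exactly {blue, orange, red, teal, yellow} — 5 values for 5 variables — and red appears only in slot 5's list, so slot 5 = red.

red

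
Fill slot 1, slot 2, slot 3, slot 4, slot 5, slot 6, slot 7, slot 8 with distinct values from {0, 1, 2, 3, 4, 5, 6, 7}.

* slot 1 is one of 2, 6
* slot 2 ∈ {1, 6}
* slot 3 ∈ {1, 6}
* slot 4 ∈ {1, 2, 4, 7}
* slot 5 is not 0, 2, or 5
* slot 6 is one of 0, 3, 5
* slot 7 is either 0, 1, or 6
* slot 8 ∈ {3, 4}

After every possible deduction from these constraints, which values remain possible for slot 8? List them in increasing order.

Among the 8 variables, 5 fits only slot 6 (and all 8 values in {0, 1, 2, 3, 4, 5, 6, 7} must be used), so slot 6 = 5.
The 7 still-open variables draw from only 7 values {0, 1, 2, 3, 4, 6, 7}, so each is used; only slot 7 can be 0, hence slot 7 = 0.
The 2 variables slot 2 and slot 3 are confined to {1, 6}, which locks those values in; drop them from slot 1, slot 4, slot 5.
slot 1's domain is down to {2}, so slot 1 = 2. So slot 4 can't be 2.
No further eliminations apply; slot 8 can still be any of 3, 4.

3, 4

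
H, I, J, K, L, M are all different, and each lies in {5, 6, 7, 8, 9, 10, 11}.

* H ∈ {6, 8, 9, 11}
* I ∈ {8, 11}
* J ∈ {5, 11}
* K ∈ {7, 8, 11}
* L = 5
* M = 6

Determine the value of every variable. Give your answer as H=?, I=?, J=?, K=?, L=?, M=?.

H=9, I=8, J=11, K=7, L=5, M=6

L's domain is down to {5}, so L = 5. Strike 5 from J.
That leaves M = 6. Remove 6 from H.
J has just one choice, so J = 11. Strike 11 from H, I, K.
I's domain is down to {8}, so I = 8. Strike 8 from H, K.
K's domain is down to {7}, so K = 7.
H must be 9 (only option left).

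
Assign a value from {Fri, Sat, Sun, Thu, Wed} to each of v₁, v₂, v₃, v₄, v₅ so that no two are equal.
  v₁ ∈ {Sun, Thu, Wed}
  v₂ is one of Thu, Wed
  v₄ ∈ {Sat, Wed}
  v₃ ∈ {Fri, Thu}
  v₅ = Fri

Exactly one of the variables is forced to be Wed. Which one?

v₅ must be Fri (only option left). Eliminate Fri elsewhere: v₃.
That leaves v₃ = Thu. Eliminate Thu elsewhere: v₁, v₂.
So Wed goes to v₂.

v₂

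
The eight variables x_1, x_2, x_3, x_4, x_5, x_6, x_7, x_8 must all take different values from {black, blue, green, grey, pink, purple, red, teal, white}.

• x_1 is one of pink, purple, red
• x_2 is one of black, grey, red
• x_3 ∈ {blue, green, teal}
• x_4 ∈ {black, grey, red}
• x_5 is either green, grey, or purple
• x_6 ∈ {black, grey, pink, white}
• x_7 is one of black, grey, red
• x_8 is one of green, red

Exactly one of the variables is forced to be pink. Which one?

The 3 variables x_2, x_4, x_7 are confined to {black, grey, red}, which locks those values in; drop them from x_1, x_5, x_6, x_8.
x_8 has just one choice, so x_8 = green. So x_3, x_5 can't be green.
x_5 has just one choice, so x_5 = purple. Remove purple from x_1.
So pink goes to x_1.

x_1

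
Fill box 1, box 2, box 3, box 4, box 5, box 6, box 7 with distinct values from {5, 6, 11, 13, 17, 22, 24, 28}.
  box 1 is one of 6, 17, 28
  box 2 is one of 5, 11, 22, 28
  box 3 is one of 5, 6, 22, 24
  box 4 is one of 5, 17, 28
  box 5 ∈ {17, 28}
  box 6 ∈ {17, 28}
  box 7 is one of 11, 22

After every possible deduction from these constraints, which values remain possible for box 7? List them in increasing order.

11, 22

The 7 variables together cover exactly {5, 6, 11, 17, 22, 24, 28} — 7 values for 7 variables — and 24 appears only in box 3's list, so box 3 = 24.
The 6 still-open variables together cover exactly {5, 6, 11, 17, 22, 28} — 6 values for 6 variables — and 6 appears only in box 1's list, so box 1 = 6.
The 2 variables box 5 and box 6 are confined to {17, 28}, which locks those values in; drop them from box 2, box 4.
That leaves box 4 = 5. Eliminate 5 elsewhere: box 2.
No further eliminations apply; box 7 can still be any of 11, 22.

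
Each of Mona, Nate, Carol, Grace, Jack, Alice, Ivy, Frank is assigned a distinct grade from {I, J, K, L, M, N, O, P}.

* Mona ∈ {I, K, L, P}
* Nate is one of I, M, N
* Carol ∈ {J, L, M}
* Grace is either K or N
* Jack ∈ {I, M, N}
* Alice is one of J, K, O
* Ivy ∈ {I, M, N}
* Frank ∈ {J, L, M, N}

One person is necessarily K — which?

The 8 variables draw from only 8 values {I, J, K, L, M, N, O, P}, so each is used; only Alice can be O, hence Alice = O.
The 7 still-open variables together cover exactly {I, J, K, L, M, N, P} — 7 values for 7 variables — and P appears only in Mona's list, so Mona = P.
The 6 still-open variables draw from only 6 values {I, J, K, L, M, N}, so each is used; only Grace can be K, hence Grace = K.

Grace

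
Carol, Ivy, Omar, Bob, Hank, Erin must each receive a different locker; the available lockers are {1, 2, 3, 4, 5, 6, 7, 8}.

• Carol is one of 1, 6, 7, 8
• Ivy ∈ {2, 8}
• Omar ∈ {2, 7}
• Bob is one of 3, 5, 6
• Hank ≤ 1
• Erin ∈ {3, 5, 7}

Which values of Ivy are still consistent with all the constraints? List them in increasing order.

Hank's domain is down to {1}, so Hank = 1. Remove 1 from Carol.
No further eliminations apply; Ivy can still be any of 2, 8.

2, 8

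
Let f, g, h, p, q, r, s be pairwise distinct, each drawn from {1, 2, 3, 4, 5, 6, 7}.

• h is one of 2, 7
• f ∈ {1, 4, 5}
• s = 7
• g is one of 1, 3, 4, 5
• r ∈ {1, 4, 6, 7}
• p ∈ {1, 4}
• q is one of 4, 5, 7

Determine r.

6

s must be 7 (only option left). Remove 7 from h, q, r.
h must be 2 (only option left).
The 5 still-open variables together cover exactly {1, 3, 4, 5, 6} — 5 values for 5 variables — and 3 appears only in g's list, so g = 3.
Among the 4 still-open variables, 6 fits only r (and all 4 values in {1, 4, 5, 6} must be used), so r = 6.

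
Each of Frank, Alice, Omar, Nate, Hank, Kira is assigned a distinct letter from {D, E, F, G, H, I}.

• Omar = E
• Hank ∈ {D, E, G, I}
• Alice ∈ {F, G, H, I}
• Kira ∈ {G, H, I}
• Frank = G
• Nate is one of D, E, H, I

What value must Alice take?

F

Frank must be G (only option left). Strike G from Alice, Hank, Kira.
Omar must be E (only option left). Remove E from Nate, Hank.
Among the 4 still-open variables, F fits only Alice (and all 4 values in {D, F, H, I} must be used), so Alice = F.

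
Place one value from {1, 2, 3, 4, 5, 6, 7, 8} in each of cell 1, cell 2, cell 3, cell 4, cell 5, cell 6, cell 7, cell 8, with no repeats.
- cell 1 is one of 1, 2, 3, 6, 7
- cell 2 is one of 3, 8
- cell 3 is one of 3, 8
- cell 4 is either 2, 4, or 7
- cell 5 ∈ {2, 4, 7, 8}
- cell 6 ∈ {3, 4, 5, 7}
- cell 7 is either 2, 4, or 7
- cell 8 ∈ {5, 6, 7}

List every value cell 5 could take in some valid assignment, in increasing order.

The 8 variables draw from only 8 values {1, 2, 3, 4, 5, 6, 7, 8}, so each is used; only cell 1 can be 1, hence cell 1 = 1.
The 7 still-open variables together cover exactly {2, 3, 4, 5, 6, 7, 8} — 7 values for 7 variables — and 6 appears only in cell 8's list, so cell 8 = 6.
Among the 6 still-open variables, 5 fits only cell 6 (and all 6 values in {2, 3, 4, 5, 7, 8} must be used), so cell 6 = 5.
cell 2 and cell 3 between them cover only {3, 8} — a naked pair. Remove those values from cell 5.
No further eliminations apply; cell 5 can still be any of 2, 4, 7.

2, 4, 7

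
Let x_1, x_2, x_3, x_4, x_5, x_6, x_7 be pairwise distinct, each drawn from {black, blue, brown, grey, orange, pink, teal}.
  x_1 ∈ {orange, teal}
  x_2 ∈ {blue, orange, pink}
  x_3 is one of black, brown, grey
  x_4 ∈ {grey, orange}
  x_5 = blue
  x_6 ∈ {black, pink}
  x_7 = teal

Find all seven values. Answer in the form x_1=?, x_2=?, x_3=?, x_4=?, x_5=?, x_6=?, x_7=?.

x_1=orange, x_2=pink, x_3=brown, x_4=grey, x_5=blue, x_6=black, x_7=teal

x_5 must be blue (only option left). So x_2 can't be blue.
x_7 must be teal (only option left). Remove teal from x_1.
x_1's domain is down to {orange}, so x_1 = orange. Eliminate orange elsewhere: x_2, x_4.
That leaves x_2 = pink. So x_6 can't be pink.
x_4 has just one choice, so x_4 = grey. Strike grey from x_3.
x_6 has just one choice, so x_6 = black. So x_3 can't be black.
x_3 has just one choice, so x_3 = brown.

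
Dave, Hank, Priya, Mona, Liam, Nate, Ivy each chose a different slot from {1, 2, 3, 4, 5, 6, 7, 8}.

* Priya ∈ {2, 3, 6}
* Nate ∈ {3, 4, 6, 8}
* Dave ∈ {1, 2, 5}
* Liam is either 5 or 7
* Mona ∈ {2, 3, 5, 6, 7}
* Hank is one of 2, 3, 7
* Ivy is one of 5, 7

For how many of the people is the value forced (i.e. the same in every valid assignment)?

1

The 2 variables Liam and Ivy are confined to {5, 7}, which locks those values in; drop them from Dave, Hank, Mona.
Hank, Priya, Mona between them cover only {2, 3, 6} — a naked triple. Remove those values from Dave, Nate.
Dave has just one choice, so Dave = 1.
Determined: Dave=1. The other people each still have more than one consistent value. That makes 1.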